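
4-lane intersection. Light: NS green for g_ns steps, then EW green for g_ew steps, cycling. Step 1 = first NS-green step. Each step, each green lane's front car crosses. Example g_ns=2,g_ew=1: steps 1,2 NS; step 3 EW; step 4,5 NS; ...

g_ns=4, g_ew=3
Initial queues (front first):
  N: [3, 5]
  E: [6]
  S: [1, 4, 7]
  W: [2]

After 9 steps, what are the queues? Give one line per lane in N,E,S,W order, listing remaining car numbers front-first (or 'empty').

Step 1 [NS]: N:car3-GO,E:wait,S:car1-GO,W:wait | queues: N=1 E=1 S=2 W=1
Step 2 [NS]: N:car5-GO,E:wait,S:car4-GO,W:wait | queues: N=0 E=1 S=1 W=1
Step 3 [NS]: N:empty,E:wait,S:car7-GO,W:wait | queues: N=0 E=1 S=0 W=1
Step 4 [NS]: N:empty,E:wait,S:empty,W:wait | queues: N=0 E=1 S=0 W=1
Step 5 [EW]: N:wait,E:car6-GO,S:wait,W:car2-GO | queues: N=0 E=0 S=0 W=0

N: empty
E: empty
S: empty
W: empty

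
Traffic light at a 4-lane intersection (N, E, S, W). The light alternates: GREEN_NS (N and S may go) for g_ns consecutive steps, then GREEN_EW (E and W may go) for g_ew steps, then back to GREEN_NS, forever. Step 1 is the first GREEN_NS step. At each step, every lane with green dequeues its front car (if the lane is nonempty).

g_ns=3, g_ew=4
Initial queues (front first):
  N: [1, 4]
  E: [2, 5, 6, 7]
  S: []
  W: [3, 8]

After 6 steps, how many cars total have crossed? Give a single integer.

Answer: 7

Derivation:
Step 1 [NS]: N:car1-GO,E:wait,S:empty,W:wait | queues: N=1 E=4 S=0 W=2
Step 2 [NS]: N:car4-GO,E:wait,S:empty,W:wait | queues: N=0 E=4 S=0 W=2
Step 3 [NS]: N:empty,E:wait,S:empty,W:wait | queues: N=0 E=4 S=0 W=2
Step 4 [EW]: N:wait,E:car2-GO,S:wait,W:car3-GO | queues: N=0 E=3 S=0 W=1
Step 5 [EW]: N:wait,E:car5-GO,S:wait,W:car8-GO | queues: N=0 E=2 S=0 W=0
Step 6 [EW]: N:wait,E:car6-GO,S:wait,W:empty | queues: N=0 E=1 S=0 W=0
Cars crossed by step 6: 7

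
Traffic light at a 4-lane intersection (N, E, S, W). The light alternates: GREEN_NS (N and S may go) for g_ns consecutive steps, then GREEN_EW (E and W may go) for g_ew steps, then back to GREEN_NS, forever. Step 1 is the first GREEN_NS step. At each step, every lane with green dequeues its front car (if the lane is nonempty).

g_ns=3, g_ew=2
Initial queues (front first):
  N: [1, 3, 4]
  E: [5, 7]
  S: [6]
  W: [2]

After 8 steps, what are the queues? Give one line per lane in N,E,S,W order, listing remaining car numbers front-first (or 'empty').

Step 1 [NS]: N:car1-GO,E:wait,S:car6-GO,W:wait | queues: N=2 E=2 S=0 W=1
Step 2 [NS]: N:car3-GO,E:wait,S:empty,W:wait | queues: N=1 E=2 S=0 W=1
Step 3 [NS]: N:car4-GO,E:wait,S:empty,W:wait | queues: N=0 E=2 S=0 W=1
Step 4 [EW]: N:wait,E:car5-GO,S:wait,W:car2-GO | queues: N=0 E=1 S=0 W=0
Step 5 [EW]: N:wait,E:car7-GO,S:wait,W:empty | queues: N=0 E=0 S=0 W=0

N: empty
E: empty
S: empty
W: empty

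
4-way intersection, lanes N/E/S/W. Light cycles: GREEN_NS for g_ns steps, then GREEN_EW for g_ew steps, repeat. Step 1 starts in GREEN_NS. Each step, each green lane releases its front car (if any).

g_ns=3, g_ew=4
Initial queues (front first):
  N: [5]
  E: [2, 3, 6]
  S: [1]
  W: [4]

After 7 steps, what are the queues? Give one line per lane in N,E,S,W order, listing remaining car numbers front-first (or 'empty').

Step 1 [NS]: N:car5-GO,E:wait,S:car1-GO,W:wait | queues: N=0 E=3 S=0 W=1
Step 2 [NS]: N:empty,E:wait,S:empty,W:wait | queues: N=0 E=3 S=0 W=1
Step 3 [NS]: N:empty,E:wait,S:empty,W:wait | queues: N=0 E=3 S=0 W=1
Step 4 [EW]: N:wait,E:car2-GO,S:wait,W:car4-GO | queues: N=0 E=2 S=0 W=0
Step 5 [EW]: N:wait,E:car3-GO,S:wait,W:empty | queues: N=0 E=1 S=0 W=0
Step 6 [EW]: N:wait,E:car6-GO,S:wait,W:empty | queues: N=0 E=0 S=0 W=0

N: empty
E: empty
S: empty
W: empty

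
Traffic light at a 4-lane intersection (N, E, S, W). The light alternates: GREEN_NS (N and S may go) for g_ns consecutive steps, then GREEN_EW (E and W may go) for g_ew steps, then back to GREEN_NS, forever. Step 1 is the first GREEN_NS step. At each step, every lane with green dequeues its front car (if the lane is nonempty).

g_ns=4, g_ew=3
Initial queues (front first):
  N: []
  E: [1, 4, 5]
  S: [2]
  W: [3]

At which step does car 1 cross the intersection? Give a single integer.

Step 1 [NS]: N:empty,E:wait,S:car2-GO,W:wait | queues: N=0 E=3 S=0 W=1
Step 2 [NS]: N:empty,E:wait,S:empty,W:wait | queues: N=0 E=3 S=0 W=1
Step 3 [NS]: N:empty,E:wait,S:empty,W:wait | queues: N=0 E=3 S=0 W=1
Step 4 [NS]: N:empty,E:wait,S:empty,W:wait | queues: N=0 E=3 S=0 W=1
Step 5 [EW]: N:wait,E:car1-GO,S:wait,W:car3-GO | queues: N=0 E=2 S=0 W=0
Step 6 [EW]: N:wait,E:car4-GO,S:wait,W:empty | queues: N=0 E=1 S=0 W=0
Step 7 [EW]: N:wait,E:car5-GO,S:wait,W:empty | queues: N=0 E=0 S=0 W=0
Car 1 crosses at step 5

5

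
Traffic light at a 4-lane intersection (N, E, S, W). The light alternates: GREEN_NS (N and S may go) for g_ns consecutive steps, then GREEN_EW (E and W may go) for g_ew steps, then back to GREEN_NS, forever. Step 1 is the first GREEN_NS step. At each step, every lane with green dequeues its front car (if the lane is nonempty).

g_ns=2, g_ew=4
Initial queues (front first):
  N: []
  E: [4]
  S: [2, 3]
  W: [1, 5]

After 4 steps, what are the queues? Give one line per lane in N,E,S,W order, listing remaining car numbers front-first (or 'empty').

Step 1 [NS]: N:empty,E:wait,S:car2-GO,W:wait | queues: N=0 E=1 S=1 W=2
Step 2 [NS]: N:empty,E:wait,S:car3-GO,W:wait | queues: N=0 E=1 S=0 W=2
Step 3 [EW]: N:wait,E:car4-GO,S:wait,W:car1-GO | queues: N=0 E=0 S=0 W=1
Step 4 [EW]: N:wait,E:empty,S:wait,W:car5-GO | queues: N=0 E=0 S=0 W=0

N: empty
E: empty
S: empty
W: empty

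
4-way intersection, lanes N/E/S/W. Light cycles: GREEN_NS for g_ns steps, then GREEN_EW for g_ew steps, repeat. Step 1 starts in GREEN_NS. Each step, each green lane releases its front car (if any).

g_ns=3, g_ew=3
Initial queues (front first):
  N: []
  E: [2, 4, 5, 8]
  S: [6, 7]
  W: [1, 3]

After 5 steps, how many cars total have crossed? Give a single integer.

Answer: 6

Derivation:
Step 1 [NS]: N:empty,E:wait,S:car6-GO,W:wait | queues: N=0 E=4 S=1 W=2
Step 2 [NS]: N:empty,E:wait,S:car7-GO,W:wait | queues: N=0 E=4 S=0 W=2
Step 3 [NS]: N:empty,E:wait,S:empty,W:wait | queues: N=0 E=4 S=0 W=2
Step 4 [EW]: N:wait,E:car2-GO,S:wait,W:car1-GO | queues: N=0 E=3 S=0 W=1
Step 5 [EW]: N:wait,E:car4-GO,S:wait,W:car3-GO | queues: N=0 E=2 S=0 W=0
Cars crossed by step 5: 6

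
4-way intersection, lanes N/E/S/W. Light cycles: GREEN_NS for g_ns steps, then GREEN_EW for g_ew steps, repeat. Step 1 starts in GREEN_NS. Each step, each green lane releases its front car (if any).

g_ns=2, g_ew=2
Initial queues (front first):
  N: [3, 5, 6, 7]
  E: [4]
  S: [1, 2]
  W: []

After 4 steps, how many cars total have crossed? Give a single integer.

Step 1 [NS]: N:car3-GO,E:wait,S:car1-GO,W:wait | queues: N=3 E=1 S=1 W=0
Step 2 [NS]: N:car5-GO,E:wait,S:car2-GO,W:wait | queues: N=2 E=1 S=0 W=0
Step 3 [EW]: N:wait,E:car4-GO,S:wait,W:empty | queues: N=2 E=0 S=0 W=0
Step 4 [EW]: N:wait,E:empty,S:wait,W:empty | queues: N=2 E=0 S=0 W=0
Cars crossed by step 4: 5

Answer: 5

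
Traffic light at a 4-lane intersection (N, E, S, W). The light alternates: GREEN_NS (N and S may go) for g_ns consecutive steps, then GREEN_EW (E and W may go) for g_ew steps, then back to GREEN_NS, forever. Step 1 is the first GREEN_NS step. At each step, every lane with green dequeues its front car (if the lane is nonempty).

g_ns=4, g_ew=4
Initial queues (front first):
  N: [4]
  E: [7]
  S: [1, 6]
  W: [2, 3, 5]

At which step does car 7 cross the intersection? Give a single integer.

Step 1 [NS]: N:car4-GO,E:wait,S:car1-GO,W:wait | queues: N=0 E=1 S=1 W=3
Step 2 [NS]: N:empty,E:wait,S:car6-GO,W:wait | queues: N=0 E=1 S=0 W=3
Step 3 [NS]: N:empty,E:wait,S:empty,W:wait | queues: N=0 E=1 S=0 W=3
Step 4 [NS]: N:empty,E:wait,S:empty,W:wait | queues: N=0 E=1 S=0 W=3
Step 5 [EW]: N:wait,E:car7-GO,S:wait,W:car2-GO | queues: N=0 E=0 S=0 W=2
Step 6 [EW]: N:wait,E:empty,S:wait,W:car3-GO | queues: N=0 E=0 S=0 W=1
Step 7 [EW]: N:wait,E:empty,S:wait,W:car5-GO | queues: N=0 E=0 S=0 W=0
Car 7 crosses at step 5

5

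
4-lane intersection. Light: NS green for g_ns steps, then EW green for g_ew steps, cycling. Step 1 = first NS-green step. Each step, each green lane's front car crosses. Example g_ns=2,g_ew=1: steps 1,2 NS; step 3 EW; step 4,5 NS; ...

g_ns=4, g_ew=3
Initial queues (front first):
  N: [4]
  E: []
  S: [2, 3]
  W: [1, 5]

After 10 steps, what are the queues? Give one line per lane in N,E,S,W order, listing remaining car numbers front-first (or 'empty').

Step 1 [NS]: N:car4-GO,E:wait,S:car2-GO,W:wait | queues: N=0 E=0 S=1 W=2
Step 2 [NS]: N:empty,E:wait,S:car3-GO,W:wait | queues: N=0 E=0 S=0 W=2
Step 3 [NS]: N:empty,E:wait,S:empty,W:wait | queues: N=0 E=0 S=0 W=2
Step 4 [NS]: N:empty,E:wait,S:empty,W:wait | queues: N=0 E=0 S=0 W=2
Step 5 [EW]: N:wait,E:empty,S:wait,W:car1-GO | queues: N=0 E=0 S=0 W=1
Step 6 [EW]: N:wait,E:empty,S:wait,W:car5-GO | queues: N=0 E=0 S=0 W=0

N: empty
E: empty
S: empty
W: empty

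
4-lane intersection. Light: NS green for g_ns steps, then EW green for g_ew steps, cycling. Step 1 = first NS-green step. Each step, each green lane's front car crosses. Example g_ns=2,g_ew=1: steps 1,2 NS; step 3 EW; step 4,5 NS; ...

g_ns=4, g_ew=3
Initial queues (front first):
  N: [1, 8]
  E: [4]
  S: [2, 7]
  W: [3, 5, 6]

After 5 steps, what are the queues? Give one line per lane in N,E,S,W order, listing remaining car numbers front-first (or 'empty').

Step 1 [NS]: N:car1-GO,E:wait,S:car2-GO,W:wait | queues: N=1 E=1 S=1 W=3
Step 2 [NS]: N:car8-GO,E:wait,S:car7-GO,W:wait | queues: N=0 E=1 S=0 W=3
Step 3 [NS]: N:empty,E:wait,S:empty,W:wait | queues: N=0 E=1 S=0 W=3
Step 4 [NS]: N:empty,E:wait,S:empty,W:wait | queues: N=0 E=1 S=0 W=3
Step 5 [EW]: N:wait,E:car4-GO,S:wait,W:car3-GO | queues: N=0 E=0 S=0 W=2

N: empty
E: empty
S: empty
W: 5 6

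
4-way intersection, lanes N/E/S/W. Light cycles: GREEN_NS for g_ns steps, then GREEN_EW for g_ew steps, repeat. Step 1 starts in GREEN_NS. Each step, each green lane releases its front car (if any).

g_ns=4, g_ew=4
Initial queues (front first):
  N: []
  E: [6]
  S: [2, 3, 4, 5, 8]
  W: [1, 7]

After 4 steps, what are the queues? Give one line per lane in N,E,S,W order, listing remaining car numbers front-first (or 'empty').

Step 1 [NS]: N:empty,E:wait,S:car2-GO,W:wait | queues: N=0 E=1 S=4 W=2
Step 2 [NS]: N:empty,E:wait,S:car3-GO,W:wait | queues: N=0 E=1 S=3 W=2
Step 3 [NS]: N:empty,E:wait,S:car4-GO,W:wait | queues: N=0 E=1 S=2 W=2
Step 4 [NS]: N:empty,E:wait,S:car5-GO,W:wait | queues: N=0 E=1 S=1 W=2

N: empty
E: 6
S: 8
W: 1 7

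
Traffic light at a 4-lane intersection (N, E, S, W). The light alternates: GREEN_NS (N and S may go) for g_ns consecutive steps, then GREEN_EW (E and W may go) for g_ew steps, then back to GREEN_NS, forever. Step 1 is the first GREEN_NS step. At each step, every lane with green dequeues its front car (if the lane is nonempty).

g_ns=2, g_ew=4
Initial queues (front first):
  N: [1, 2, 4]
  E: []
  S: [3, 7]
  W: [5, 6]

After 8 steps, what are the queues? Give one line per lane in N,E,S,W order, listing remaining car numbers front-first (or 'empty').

Step 1 [NS]: N:car1-GO,E:wait,S:car3-GO,W:wait | queues: N=2 E=0 S=1 W=2
Step 2 [NS]: N:car2-GO,E:wait,S:car7-GO,W:wait | queues: N=1 E=0 S=0 W=2
Step 3 [EW]: N:wait,E:empty,S:wait,W:car5-GO | queues: N=1 E=0 S=0 W=1
Step 4 [EW]: N:wait,E:empty,S:wait,W:car6-GO | queues: N=1 E=0 S=0 W=0
Step 5 [EW]: N:wait,E:empty,S:wait,W:empty | queues: N=1 E=0 S=0 W=0
Step 6 [EW]: N:wait,E:empty,S:wait,W:empty | queues: N=1 E=0 S=0 W=0
Step 7 [NS]: N:car4-GO,E:wait,S:empty,W:wait | queues: N=0 E=0 S=0 W=0

N: empty
E: empty
S: empty
W: empty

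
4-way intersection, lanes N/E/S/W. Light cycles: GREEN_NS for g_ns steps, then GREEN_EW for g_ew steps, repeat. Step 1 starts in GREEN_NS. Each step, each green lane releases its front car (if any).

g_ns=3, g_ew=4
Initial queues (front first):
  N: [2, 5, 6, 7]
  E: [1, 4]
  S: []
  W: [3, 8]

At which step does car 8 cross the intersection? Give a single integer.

Step 1 [NS]: N:car2-GO,E:wait,S:empty,W:wait | queues: N=3 E=2 S=0 W=2
Step 2 [NS]: N:car5-GO,E:wait,S:empty,W:wait | queues: N=2 E=2 S=0 W=2
Step 3 [NS]: N:car6-GO,E:wait,S:empty,W:wait | queues: N=1 E=2 S=0 W=2
Step 4 [EW]: N:wait,E:car1-GO,S:wait,W:car3-GO | queues: N=1 E=1 S=0 W=1
Step 5 [EW]: N:wait,E:car4-GO,S:wait,W:car8-GO | queues: N=1 E=0 S=0 W=0
Step 6 [EW]: N:wait,E:empty,S:wait,W:empty | queues: N=1 E=0 S=0 W=0
Step 7 [EW]: N:wait,E:empty,S:wait,W:empty | queues: N=1 E=0 S=0 W=0
Step 8 [NS]: N:car7-GO,E:wait,S:empty,W:wait | queues: N=0 E=0 S=0 W=0
Car 8 crosses at step 5

5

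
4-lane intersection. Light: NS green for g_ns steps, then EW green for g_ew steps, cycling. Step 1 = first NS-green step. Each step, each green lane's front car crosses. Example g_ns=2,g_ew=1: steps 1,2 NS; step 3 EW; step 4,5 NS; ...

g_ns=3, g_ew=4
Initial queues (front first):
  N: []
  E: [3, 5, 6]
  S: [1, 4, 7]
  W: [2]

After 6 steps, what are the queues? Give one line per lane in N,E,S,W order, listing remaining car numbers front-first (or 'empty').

Step 1 [NS]: N:empty,E:wait,S:car1-GO,W:wait | queues: N=0 E=3 S=2 W=1
Step 2 [NS]: N:empty,E:wait,S:car4-GO,W:wait | queues: N=0 E=3 S=1 W=1
Step 3 [NS]: N:empty,E:wait,S:car7-GO,W:wait | queues: N=0 E=3 S=0 W=1
Step 4 [EW]: N:wait,E:car3-GO,S:wait,W:car2-GO | queues: N=0 E=2 S=0 W=0
Step 5 [EW]: N:wait,E:car5-GO,S:wait,W:empty | queues: N=0 E=1 S=0 W=0
Step 6 [EW]: N:wait,E:car6-GO,S:wait,W:empty | queues: N=0 E=0 S=0 W=0

N: empty
E: empty
S: empty
W: empty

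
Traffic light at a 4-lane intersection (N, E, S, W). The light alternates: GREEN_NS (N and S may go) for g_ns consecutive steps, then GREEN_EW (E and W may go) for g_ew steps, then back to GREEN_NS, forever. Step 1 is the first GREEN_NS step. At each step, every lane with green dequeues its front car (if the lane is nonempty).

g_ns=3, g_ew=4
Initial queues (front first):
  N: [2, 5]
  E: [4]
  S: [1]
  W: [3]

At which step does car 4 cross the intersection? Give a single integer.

Step 1 [NS]: N:car2-GO,E:wait,S:car1-GO,W:wait | queues: N=1 E=1 S=0 W=1
Step 2 [NS]: N:car5-GO,E:wait,S:empty,W:wait | queues: N=0 E=1 S=0 W=1
Step 3 [NS]: N:empty,E:wait,S:empty,W:wait | queues: N=0 E=1 S=0 W=1
Step 4 [EW]: N:wait,E:car4-GO,S:wait,W:car3-GO | queues: N=0 E=0 S=0 W=0
Car 4 crosses at step 4

4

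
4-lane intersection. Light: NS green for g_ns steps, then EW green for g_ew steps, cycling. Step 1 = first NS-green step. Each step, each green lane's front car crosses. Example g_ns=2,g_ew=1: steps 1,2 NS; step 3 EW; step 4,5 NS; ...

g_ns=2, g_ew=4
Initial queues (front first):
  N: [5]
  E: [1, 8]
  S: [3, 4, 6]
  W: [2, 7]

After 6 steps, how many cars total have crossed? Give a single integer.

Step 1 [NS]: N:car5-GO,E:wait,S:car3-GO,W:wait | queues: N=0 E=2 S=2 W=2
Step 2 [NS]: N:empty,E:wait,S:car4-GO,W:wait | queues: N=0 E=2 S=1 W=2
Step 3 [EW]: N:wait,E:car1-GO,S:wait,W:car2-GO | queues: N=0 E=1 S=1 W=1
Step 4 [EW]: N:wait,E:car8-GO,S:wait,W:car7-GO | queues: N=0 E=0 S=1 W=0
Step 5 [EW]: N:wait,E:empty,S:wait,W:empty | queues: N=0 E=0 S=1 W=0
Step 6 [EW]: N:wait,E:empty,S:wait,W:empty | queues: N=0 E=0 S=1 W=0
Cars crossed by step 6: 7

Answer: 7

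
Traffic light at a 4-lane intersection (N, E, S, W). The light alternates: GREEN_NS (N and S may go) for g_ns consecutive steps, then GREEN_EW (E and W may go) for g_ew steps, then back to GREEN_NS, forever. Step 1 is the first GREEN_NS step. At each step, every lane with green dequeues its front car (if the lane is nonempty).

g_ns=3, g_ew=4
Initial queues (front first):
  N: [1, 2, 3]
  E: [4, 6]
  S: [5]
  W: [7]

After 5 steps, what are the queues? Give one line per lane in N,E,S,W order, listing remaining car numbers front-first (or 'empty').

Step 1 [NS]: N:car1-GO,E:wait,S:car5-GO,W:wait | queues: N=2 E=2 S=0 W=1
Step 2 [NS]: N:car2-GO,E:wait,S:empty,W:wait | queues: N=1 E=2 S=0 W=1
Step 3 [NS]: N:car3-GO,E:wait,S:empty,W:wait | queues: N=0 E=2 S=0 W=1
Step 4 [EW]: N:wait,E:car4-GO,S:wait,W:car7-GO | queues: N=0 E=1 S=0 W=0
Step 5 [EW]: N:wait,E:car6-GO,S:wait,W:empty | queues: N=0 E=0 S=0 W=0

N: empty
E: empty
S: empty
W: empty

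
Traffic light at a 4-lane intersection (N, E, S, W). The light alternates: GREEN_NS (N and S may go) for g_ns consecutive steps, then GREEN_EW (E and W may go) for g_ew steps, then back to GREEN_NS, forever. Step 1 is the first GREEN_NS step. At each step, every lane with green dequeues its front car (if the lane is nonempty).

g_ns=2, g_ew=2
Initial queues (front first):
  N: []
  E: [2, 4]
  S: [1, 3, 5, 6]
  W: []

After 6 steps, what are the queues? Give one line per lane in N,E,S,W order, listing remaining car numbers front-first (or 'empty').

Step 1 [NS]: N:empty,E:wait,S:car1-GO,W:wait | queues: N=0 E=2 S=3 W=0
Step 2 [NS]: N:empty,E:wait,S:car3-GO,W:wait | queues: N=0 E=2 S=2 W=0
Step 3 [EW]: N:wait,E:car2-GO,S:wait,W:empty | queues: N=0 E=1 S=2 W=0
Step 4 [EW]: N:wait,E:car4-GO,S:wait,W:empty | queues: N=0 E=0 S=2 W=0
Step 5 [NS]: N:empty,E:wait,S:car5-GO,W:wait | queues: N=0 E=0 S=1 W=0
Step 6 [NS]: N:empty,E:wait,S:car6-GO,W:wait | queues: N=0 E=0 S=0 W=0

N: empty
E: empty
S: empty
W: empty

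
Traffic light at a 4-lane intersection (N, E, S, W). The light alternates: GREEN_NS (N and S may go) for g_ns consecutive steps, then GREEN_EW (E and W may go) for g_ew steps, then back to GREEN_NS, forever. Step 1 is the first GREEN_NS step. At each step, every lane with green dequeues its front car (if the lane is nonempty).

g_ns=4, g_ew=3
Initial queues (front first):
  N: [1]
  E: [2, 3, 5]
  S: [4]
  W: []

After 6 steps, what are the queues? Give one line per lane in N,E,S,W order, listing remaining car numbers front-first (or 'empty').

Step 1 [NS]: N:car1-GO,E:wait,S:car4-GO,W:wait | queues: N=0 E=3 S=0 W=0
Step 2 [NS]: N:empty,E:wait,S:empty,W:wait | queues: N=0 E=3 S=0 W=0
Step 3 [NS]: N:empty,E:wait,S:empty,W:wait | queues: N=0 E=3 S=0 W=0
Step 4 [NS]: N:empty,E:wait,S:empty,W:wait | queues: N=0 E=3 S=0 W=0
Step 5 [EW]: N:wait,E:car2-GO,S:wait,W:empty | queues: N=0 E=2 S=0 W=0
Step 6 [EW]: N:wait,E:car3-GO,S:wait,W:empty | queues: N=0 E=1 S=0 W=0

N: empty
E: 5
S: empty
W: empty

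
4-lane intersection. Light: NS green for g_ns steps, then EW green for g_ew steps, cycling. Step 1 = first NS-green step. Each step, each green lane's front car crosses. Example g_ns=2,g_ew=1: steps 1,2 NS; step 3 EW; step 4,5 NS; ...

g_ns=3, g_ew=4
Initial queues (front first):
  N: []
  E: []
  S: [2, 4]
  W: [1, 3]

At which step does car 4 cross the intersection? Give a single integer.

Step 1 [NS]: N:empty,E:wait,S:car2-GO,W:wait | queues: N=0 E=0 S=1 W=2
Step 2 [NS]: N:empty,E:wait,S:car4-GO,W:wait | queues: N=0 E=0 S=0 W=2
Step 3 [NS]: N:empty,E:wait,S:empty,W:wait | queues: N=0 E=0 S=0 W=2
Step 4 [EW]: N:wait,E:empty,S:wait,W:car1-GO | queues: N=0 E=0 S=0 W=1
Step 5 [EW]: N:wait,E:empty,S:wait,W:car3-GO | queues: N=0 E=0 S=0 W=0
Car 4 crosses at step 2

2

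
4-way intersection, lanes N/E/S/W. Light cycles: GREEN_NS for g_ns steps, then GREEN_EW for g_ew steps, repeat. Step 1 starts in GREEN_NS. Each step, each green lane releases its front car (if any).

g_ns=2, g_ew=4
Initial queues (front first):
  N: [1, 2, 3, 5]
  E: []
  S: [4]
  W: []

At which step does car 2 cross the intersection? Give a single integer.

Step 1 [NS]: N:car1-GO,E:wait,S:car4-GO,W:wait | queues: N=3 E=0 S=0 W=0
Step 2 [NS]: N:car2-GO,E:wait,S:empty,W:wait | queues: N=2 E=0 S=0 W=0
Step 3 [EW]: N:wait,E:empty,S:wait,W:empty | queues: N=2 E=0 S=0 W=0
Step 4 [EW]: N:wait,E:empty,S:wait,W:empty | queues: N=2 E=0 S=0 W=0
Step 5 [EW]: N:wait,E:empty,S:wait,W:empty | queues: N=2 E=0 S=0 W=0
Step 6 [EW]: N:wait,E:empty,S:wait,W:empty | queues: N=2 E=0 S=0 W=0
Step 7 [NS]: N:car3-GO,E:wait,S:empty,W:wait | queues: N=1 E=0 S=0 W=0
Step 8 [NS]: N:car5-GO,E:wait,S:empty,W:wait | queues: N=0 E=0 S=0 W=0
Car 2 crosses at step 2

2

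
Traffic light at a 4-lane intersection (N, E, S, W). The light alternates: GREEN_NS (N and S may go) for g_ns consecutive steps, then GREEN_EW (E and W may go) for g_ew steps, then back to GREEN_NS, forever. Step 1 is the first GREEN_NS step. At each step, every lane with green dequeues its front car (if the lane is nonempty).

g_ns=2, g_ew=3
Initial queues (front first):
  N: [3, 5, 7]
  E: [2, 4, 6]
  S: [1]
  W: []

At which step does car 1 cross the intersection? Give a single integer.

Step 1 [NS]: N:car3-GO,E:wait,S:car1-GO,W:wait | queues: N=2 E=3 S=0 W=0
Step 2 [NS]: N:car5-GO,E:wait,S:empty,W:wait | queues: N=1 E=3 S=0 W=0
Step 3 [EW]: N:wait,E:car2-GO,S:wait,W:empty | queues: N=1 E=2 S=0 W=0
Step 4 [EW]: N:wait,E:car4-GO,S:wait,W:empty | queues: N=1 E=1 S=0 W=0
Step 5 [EW]: N:wait,E:car6-GO,S:wait,W:empty | queues: N=1 E=0 S=0 W=0
Step 6 [NS]: N:car7-GO,E:wait,S:empty,W:wait | queues: N=0 E=0 S=0 W=0
Car 1 crosses at step 1

1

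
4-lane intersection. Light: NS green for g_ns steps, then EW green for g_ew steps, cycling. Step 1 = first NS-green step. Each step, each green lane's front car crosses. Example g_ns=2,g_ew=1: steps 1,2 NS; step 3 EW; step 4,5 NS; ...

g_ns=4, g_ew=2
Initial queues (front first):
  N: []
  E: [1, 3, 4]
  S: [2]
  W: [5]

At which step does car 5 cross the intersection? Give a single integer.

Step 1 [NS]: N:empty,E:wait,S:car2-GO,W:wait | queues: N=0 E=3 S=0 W=1
Step 2 [NS]: N:empty,E:wait,S:empty,W:wait | queues: N=0 E=3 S=0 W=1
Step 3 [NS]: N:empty,E:wait,S:empty,W:wait | queues: N=0 E=3 S=0 W=1
Step 4 [NS]: N:empty,E:wait,S:empty,W:wait | queues: N=0 E=3 S=0 W=1
Step 5 [EW]: N:wait,E:car1-GO,S:wait,W:car5-GO | queues: N=0 E=2 S=0 W=0
Step 6 [EW]: N:wait,E:car3-GO,S:wait,W:empty | queues: N=0 E=1 S=0 W=0
Step 7 [NS]: N:empty,E:wait,S:empty,W:wait | queues: N=0 E=1 S=0 W=0
Step 8 [NS]: N:empty,E:wait,S:empty,W:wait | queues: N=0 E=1 S=0 W=0
Step 9 [NS]: N:empty,E:wait,S:empty,W:wait | queues: N=0 E=1 S=0 W=0
Step 10 [NS]: N:empty,E:wait,S:empty,W:wait | queues: N=0 E=1 S=0 W=0
Step 11 [EW]: N:wait,E:car4-GO,S:wait,W:empty | queues: N=0 E=0 S=0 W=0
Car 5 crosses at step 5

5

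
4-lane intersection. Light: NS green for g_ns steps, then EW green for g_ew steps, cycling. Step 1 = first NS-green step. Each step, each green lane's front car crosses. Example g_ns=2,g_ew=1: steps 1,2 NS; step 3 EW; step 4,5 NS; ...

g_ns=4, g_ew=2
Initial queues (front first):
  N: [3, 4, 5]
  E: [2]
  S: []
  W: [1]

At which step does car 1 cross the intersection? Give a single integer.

Step 1 [NS]: N:car3-GO,E:wait,S:empty,W:wait | queues: N=2 E=1 S=0 W=1
Step 2 [NS]: N:car4-GO,E:wait,S:empty,W:wait | queues: N=1 E=1 S=0 W=1
Step 3 [NS]: N:car5-GO,E:wait,S:empty,W:wait | queues: N=0 E=1 S=0 W=1
Step 4 [NS]: N:empty,E:wait,S:empty,W:wait | queues: N=0 E=1 S=0 W=1
Step 5 [EW]: N:wait,E:car2-GO,S:wait,W:car1-GO | queues: N=0 E=0 S=0 W=0
Car 1 crosses at step 5

5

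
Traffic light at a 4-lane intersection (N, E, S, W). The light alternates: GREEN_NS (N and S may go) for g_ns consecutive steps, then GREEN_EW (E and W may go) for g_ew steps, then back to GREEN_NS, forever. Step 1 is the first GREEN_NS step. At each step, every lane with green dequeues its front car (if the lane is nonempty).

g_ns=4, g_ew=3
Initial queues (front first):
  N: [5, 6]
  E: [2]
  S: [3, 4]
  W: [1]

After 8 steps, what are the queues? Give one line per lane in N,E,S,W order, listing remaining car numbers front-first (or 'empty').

Step 1 [NS]: N:car5-GO,E:wait,S:car3-GO,W:wait | queues: N=1 E=1 S=1 W=1
Step 2 [NS]: N:car6-GO,E:wait,S:car4-GO,W:wait | queues: N=0 E=1 S=0 W=1
Step 3 [NS]: N:empty,E:wait,S:empty,W:wait | queues: N=0 E=1 S=0 W=1
Step 4 [NS]: N:empty,E:wait,S:empty,W:wait | queues: N=0 E=1 S=0 W=1
Step 5 [EW]: N:wait,E:car2-GO,S:wait,W:car1-GO | queues: N=0 E=0 S=0 W=0

N: empty
E: empty
S: empty
W: empty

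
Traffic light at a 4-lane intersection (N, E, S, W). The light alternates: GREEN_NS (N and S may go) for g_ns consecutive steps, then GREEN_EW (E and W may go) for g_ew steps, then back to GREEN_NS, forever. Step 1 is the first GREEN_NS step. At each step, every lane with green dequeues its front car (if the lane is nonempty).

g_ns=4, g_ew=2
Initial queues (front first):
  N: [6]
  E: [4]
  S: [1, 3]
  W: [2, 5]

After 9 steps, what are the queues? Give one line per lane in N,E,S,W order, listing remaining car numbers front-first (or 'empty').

Step 1 [NS]: N:car6-GO,E:wait,S:car1-GO,W:wait | queues: N=0 E=1 S=1 W=2
Step 2 [NS]: N:empty,E:wait,S:car3-GO,W:wait | queues: N=0 E=1 S=0 W=2
Step 3 [NS]: N:empty,E:wait,S:empty,W:wait | queues: N=0 E=1 S=0 W=2
Step 4 [NS]: N:empty,E:wait,S:empty,W:wait | queues: N=0 E=1 S=0 W=2
Step 5 [EW]: N:wait,E:car4-GO,S:wait,W:car2-GO | queues: N=0 E=0 S=0 W=1
Step 6 [EW]: N:wait,E:empty,S:wait,W:car5-GO | queues: N=0 E=0 S=0 W=0

N: empty
E: empty
S: empty
W: empty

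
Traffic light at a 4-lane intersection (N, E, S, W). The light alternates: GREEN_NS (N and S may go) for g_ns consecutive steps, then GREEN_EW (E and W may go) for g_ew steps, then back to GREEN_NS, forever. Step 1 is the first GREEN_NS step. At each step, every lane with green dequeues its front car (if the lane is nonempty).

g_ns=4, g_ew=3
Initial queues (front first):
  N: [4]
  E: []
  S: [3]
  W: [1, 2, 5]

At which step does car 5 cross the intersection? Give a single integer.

Step 1 [NS]: N:car4-GO,E:wait,S:car3-GO,W:wait | queues: N=0 E=0 S=0 W=3
Step 2 [NS]: N:empty,E:wait,S:empty,W:wait | queues: N=0 E=0 S=0 W=3
Step 3 [NS]: N:empty,E:wait,S:empty,W:wait | queues: N=0 E=0 S=0 W=3
Step 4 [NS]: N:empty,E:wait,S:empty,W:wait | queues: N=0 E=0 S=0 W=3
Step 5 [EW]: N:wait,E:empty,S:wait,W:car1-GO | queues: N=0 E=0 S=0 W=2
Step 6 [EW]: N:wait,E:empty,S:wait,W:car2-GO | queues: N=0 E=0 S=0 W=1
Step 7 [EW]: N:wait,E:empty,S:wait,W:car5-GO | queues: N=0 E=0 S=0 W=0
Car 5 crosses at step 7

7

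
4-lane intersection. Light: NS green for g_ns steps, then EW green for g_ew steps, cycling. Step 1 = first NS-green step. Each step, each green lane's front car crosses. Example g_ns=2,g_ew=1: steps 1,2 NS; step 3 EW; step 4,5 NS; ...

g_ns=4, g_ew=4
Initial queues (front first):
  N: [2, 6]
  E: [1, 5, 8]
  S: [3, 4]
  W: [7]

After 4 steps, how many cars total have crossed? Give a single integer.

Step 1 [NS]: N:car2-GO,E:wait,S:car3-GO,W:wait | queues: N=1 E=3 S=1 W=1
Step 2 [NS]: N:car6-GO,E:wait,S:car4-GO,W:wait | queues: N=0 E=3 S=0 W=1
Step 3 [NS]: N:empty,E:wait,S:empty,W:wait | queues: N=0 E=3 S=0 W=1
Step 4 [NS]: N:empty,E:wait,S:empty,W:wait | queues: N=0 E=3 S=0 W=1
Cars crossed by step 4: 4

Answer: 4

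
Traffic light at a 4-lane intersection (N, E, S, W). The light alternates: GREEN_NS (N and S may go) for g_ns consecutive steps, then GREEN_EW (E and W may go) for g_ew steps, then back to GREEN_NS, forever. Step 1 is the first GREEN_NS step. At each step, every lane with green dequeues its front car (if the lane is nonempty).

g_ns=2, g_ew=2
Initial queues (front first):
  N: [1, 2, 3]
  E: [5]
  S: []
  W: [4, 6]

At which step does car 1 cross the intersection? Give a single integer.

Step 1 [NS]: N:car1-GO,E:wait,S:empty,W:wait | queues: N=2 E=1 S=0 W=2
Step 2 [NS]: N:car2-GO,E:wait,S:empty,W:wait | queues: N=1 E=1 S=0 W=2
Step 3 [EW]: N:wait,E:car5-GO,S:wait,W:car4-GO | queues: N=1 E=0 S=0 W=1
Step 4 [EW]: N:wait,E:empty,S:wait,W:car6-GO | queues: N=1 E=0 S=0 W=0
Step 5 [NS]: N:car3-GO,E:wait,S:empty,W:wait | queues: N=0 E=0 S=0 W=0
Car 1 crosses at step 1

1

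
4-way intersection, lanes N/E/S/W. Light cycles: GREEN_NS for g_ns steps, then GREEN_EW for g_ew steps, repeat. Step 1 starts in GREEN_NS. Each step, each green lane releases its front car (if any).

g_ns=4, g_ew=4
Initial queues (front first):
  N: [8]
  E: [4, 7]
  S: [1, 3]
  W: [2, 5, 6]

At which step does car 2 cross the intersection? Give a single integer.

Step 1 [NS]: N:car8-GO,E:wait,S:car1-GO,W:wait | queues: N=0 E=2 S=1 W=3
Step 2 [NS]: N:empty,E:wait,S:car3-GO,W:wait | queues: N=0 E=2 S=0 W=3
Step 3 [NS]: N:empty,E:wait,S:empty,W:wait | queues: N=0 E=2 S=0 W=3
Step 4 [NS]: N:empty,E:wait,S:empty,W:wait | queues: N=0 E=2 S=0 W=3
Step 5 [EW]: N:wait,E:car4-GO,S:wait,W:car2-GO | queues: N=0 E=1 S=0 W=2
Step 6 [EW]: N:wait,E:car7-GO,S:wait,W:car5-GO | queues: N=0 E=0 S=0 W=1
Step 7 [EW]: N:wait,E:empty,S:wait,W:car6-GO | queues: N=0 E=0 S=0 W=0
Car 2 crosses at step 5

5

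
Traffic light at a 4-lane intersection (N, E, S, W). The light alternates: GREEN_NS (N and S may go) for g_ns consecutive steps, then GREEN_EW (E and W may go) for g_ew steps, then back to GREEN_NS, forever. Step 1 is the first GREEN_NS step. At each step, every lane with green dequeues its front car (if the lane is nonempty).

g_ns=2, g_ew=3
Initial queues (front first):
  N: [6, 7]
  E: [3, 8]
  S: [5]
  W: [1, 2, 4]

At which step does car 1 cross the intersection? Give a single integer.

Step 1 [NS]: N:car6-GO,E:wait,S:car5-GO,W:wait | queues: N=1 E=2 S=0 W=3
Step 2 [NS]: N:car7-GO,E:wait,S:empty,W:wait | queues: N=0 E=2 S=0 W=3
Step 3 [EW]: N:wait,E:car3-GO,S:wait,W:car1-GO | queues: N=0 E=1 S=0 W=2
Step 4 [EW]: N:wait,E:car8-GO,S:wait,W:car2-GO | queues: N=0 E=0 S=0 W=1
Step 5 [EW]: N:wait,E:empty,S:wait,W:car4-GO | queues: N=0 E=0 S=0 W=0
Car 1 crosses at step 3

3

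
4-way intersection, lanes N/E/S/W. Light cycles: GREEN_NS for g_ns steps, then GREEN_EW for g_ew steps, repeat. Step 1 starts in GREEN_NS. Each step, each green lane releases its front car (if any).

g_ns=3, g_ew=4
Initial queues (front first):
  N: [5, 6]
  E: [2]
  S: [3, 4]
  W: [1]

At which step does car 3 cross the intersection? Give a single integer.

Step 1 [NS]: N:car5-GO,E:wait,S:car3-GO,W:wait | queues: N=1 E=1 S=1 W=1
Step 2 [NS]: N:car6-GO,E:wait,S:car4-GO,W:wait | queues: N=0 E=1 S=0 W=1
Step 3 [NS]: N:empty,E:wait,S:empty,W:wait | queues: N=0 E=1 S=0 W=1
Step 4 [EW]: N:wait,E:car2-GO,S:wait,W:car1-GO | queues: N=0 E=0 S=0 W=0
Car 3 crosses at step 1

1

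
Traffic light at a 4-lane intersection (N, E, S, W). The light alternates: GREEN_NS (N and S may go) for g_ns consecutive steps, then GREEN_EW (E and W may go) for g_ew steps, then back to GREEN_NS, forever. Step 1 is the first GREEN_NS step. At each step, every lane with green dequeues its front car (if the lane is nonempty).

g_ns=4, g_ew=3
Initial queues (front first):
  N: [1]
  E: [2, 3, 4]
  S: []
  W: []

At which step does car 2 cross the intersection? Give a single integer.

Step 1 [NS]: N:car1-GO,E:wait,S:empty,W:wait | queues: N=0 E=3 S=0 W=0
Step 2 [NS]: N:empty,E:wait,S:empty,W:wait | queues: N=0 E=3 S=0 W=0
Step 3 [NS]: N:empty,E:wait,S:empty,W:wait | queues: N=0 E=3 S=0 W=0
Step 4 [NS]: N:empty,E:wait,S:empty,W:wait | queues: N=0 E=3 S=0 W=0
Step 5 [EW]: N:wait,E:car2-GO,S:wait,W:empty | queues: N=0 E=2 S=0 W=0
Step 6 [EW]: N:wait,E:car3-GO,S:wait,W:empty | queues: N=0 E=1 S=0 W=0
Step 7 [EW]: N:wait,E:car4-GO,S:wait,W:empty | queues: N=0 E=0 S=0 W=0
Car 2 crosses at step 5

5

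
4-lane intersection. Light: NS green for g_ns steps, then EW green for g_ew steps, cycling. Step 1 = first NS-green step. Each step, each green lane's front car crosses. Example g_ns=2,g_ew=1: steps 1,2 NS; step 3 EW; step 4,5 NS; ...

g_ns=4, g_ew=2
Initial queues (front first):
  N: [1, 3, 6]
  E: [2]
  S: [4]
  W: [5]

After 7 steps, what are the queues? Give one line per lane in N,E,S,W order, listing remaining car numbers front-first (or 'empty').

Step 1 [NS]: N:car1-GO,E:wait,S:car4-GO,W:wait | queues: N=2 E=1 S=0 W=1
Step 2 [NS]: N:car3-GO,E:wait,S:empty,W:wait | queues: N=1 E=1 S=0 W=1
Step 3 [NS]: N:car6-GO,E:wait,S:empty,W:wait | queues: N=0 E=1 S=0 W=1
Step 4 [NS]: N:empty,E:wait,S:empty,W:wait | queues: N=0 E=1 S=0 W=1
Step 5 [EW]: N:wait,E:car2-GO,S:wait,W:car5-GO | queues: N=0 E=0 S=0 W=0

N: empty
E: empty
S: empty
W: empty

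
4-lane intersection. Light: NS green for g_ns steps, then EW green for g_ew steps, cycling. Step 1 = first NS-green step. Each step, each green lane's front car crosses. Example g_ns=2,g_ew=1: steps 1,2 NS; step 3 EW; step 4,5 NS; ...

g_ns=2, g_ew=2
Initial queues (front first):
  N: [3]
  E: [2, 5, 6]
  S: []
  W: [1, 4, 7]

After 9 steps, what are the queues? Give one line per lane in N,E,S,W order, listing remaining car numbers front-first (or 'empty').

Step 1 [NS]: N:car3-GO,E:wait,S:empty,W:wait | queues: N=0 E=3 S=0 W=3
Step 2 [NS]: N:empty,E:wait,S:empty,W:wait | queues: N=0 E=3 S=0 W=3
Step 3 [EW]: N:wait,E:car2-GO,S:wait,W:car1-GO | queues: N=0 E=2 S=0 W=2
Step 4 [EW]: N:wait,E:car5-GO,S:wait,W:car4-GO | queues: N=0 E=1 S=0 W=1
Step 5 [NS]: N:empty,E:wait,S:empty,W:wait | queues: N=0 E=1 S=0 W=1
Step 6 [NS]: N:empty,E:wait,S:empty,W:wait | queues: N=0 E=1 S=0 W=1
Step 7 [EW]: N:wait,E:car6-GO,S:wait,W:car7-GO | queues: N=0 E=0 S=0 W=0

N: empty
E: empty
S: empty
W: empty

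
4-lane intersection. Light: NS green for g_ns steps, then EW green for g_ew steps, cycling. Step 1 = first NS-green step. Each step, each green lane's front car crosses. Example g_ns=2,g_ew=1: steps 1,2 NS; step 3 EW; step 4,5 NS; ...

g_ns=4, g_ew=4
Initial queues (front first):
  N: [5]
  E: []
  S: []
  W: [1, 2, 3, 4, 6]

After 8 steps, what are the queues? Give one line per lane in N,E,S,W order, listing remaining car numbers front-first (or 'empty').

Step 1 [NS]: N:car5-GO,E:wait,S:empty,W:wait | queues: N=0 E=0 S=0 W=5
Step 2 [NS]: N:empty,E:wait,S:empty,W:wait | queues: N=0 E=0 S=0 W=5
Step 3 [NS]: N:empty,E:wait,S:empty,W:wait | queues: N=0 E=0 S=0 W=5
Step 4 [NS]: N:empty,E:wait,S:empty,W:wait | queues: N=0 E=0 S=0 W=5
Step 5 [EW]: N:wait,E:empty,S:wait,W:car1-GO | queues: N=0 E=0 S=0 W=4
Step 6 [EW]: N:wait,E:empty,S:wait,W:car2-GO | queues: N=0 E=0 S=0 W=3
Step 7 [EW]: N:wait,E:empty,S:wait,W:car3-GO | queues: N=0 E=0 S=0 W=2
Step 8 [EW]: N:wait,E:empty,S:wait,W:car4-GO | queues: N=0 E=0 S=0 W=1

N: empty
E: empty
S: empty
W: 6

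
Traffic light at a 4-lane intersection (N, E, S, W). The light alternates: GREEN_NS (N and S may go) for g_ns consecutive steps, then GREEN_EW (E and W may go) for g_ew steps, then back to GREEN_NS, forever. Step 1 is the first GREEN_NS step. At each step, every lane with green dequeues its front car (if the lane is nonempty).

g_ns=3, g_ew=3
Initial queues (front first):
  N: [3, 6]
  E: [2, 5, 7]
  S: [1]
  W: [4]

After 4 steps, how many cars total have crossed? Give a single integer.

Answer: 5

Derivation:
Step 1 [NS]: N:car3-GO,E:wait,S:car1-GO,W:wait | queues: N=1 E=3 S=0 W=1
Step 2 [NS]: N:car6-GO,E:wait,S:empty,W:wait | queues: N=0 E=3 S=0 W=1
Step 3 [NS]: N:empty,E:wait,S:empty,W:wait | queues: N=0 E=3 S=0 W=1
Step 4 [EW]: N:wait,E:car2-GO,S:wait,W:car4-GO | queues: N=0 E=2 S=0 W=0
Cars crossed by step 4: 5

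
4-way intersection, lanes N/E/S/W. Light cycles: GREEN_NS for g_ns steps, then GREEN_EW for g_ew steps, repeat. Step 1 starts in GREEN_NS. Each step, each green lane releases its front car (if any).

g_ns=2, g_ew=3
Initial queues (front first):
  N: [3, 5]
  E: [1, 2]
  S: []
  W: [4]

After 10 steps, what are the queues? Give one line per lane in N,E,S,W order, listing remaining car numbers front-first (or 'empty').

Step 1 [NS]: N:car3-GO,E:wait,S:empty,W:wait | queues: N=1 E=2 S=0 W=1
Step 2 [NS]: N:car5-GO,E:wait,S:empty,W:wait | queues: N=0 E=2 S=0 W=1
Step 3 [EW]: N:wait,E:car1-GO,S:wait,W:car4-GO | queues: N=0 E=1 S=0 W=0
Step 4 [EW]: N:wait,E:car2-GO,S:wait,W:empty | queues: N=0 E=0 S=0 W=0

N: empty
E: empty
S: empty
W: empty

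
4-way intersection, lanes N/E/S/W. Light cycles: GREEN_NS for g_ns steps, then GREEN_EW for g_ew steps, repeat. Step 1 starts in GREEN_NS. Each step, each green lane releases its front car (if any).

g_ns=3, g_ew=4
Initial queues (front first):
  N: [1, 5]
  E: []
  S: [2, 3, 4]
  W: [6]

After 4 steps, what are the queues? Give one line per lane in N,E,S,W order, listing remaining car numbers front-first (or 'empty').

Step 1 [NS]: N:car1-GO,E:wait,S:car2-GO,W:wait | queues: N=1 E=0 S=2 W=1
Step 2 [NS]: N:car5-GO,E:wait,S:car3-GO,W:wait | queues: N=0 E=0 S=1 W=1
Step 3 [NS]: N:empty,E:wait,S:car4-GO,W:wait | queues: N=0 E=0 S=0 W=1
Step 4 [EW]: N:wait,E:empty,S:wait,W:car6-GO | queues: N=0 E=0 S=0 W=0

N: empty
E: empty
S: empty
W: empty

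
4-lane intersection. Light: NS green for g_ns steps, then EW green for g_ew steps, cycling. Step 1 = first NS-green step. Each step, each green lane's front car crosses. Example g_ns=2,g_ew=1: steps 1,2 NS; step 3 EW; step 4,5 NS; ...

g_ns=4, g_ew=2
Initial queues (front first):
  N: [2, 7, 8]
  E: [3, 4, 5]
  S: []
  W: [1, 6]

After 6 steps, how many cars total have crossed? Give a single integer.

Step 1 [NS]: N:car2-GO,E:wait,S:empty,W:wait | queues: N=2 E=3 S=0 W=2
Step 2 [NS]: N:car7-GO,E:wait,S:empty,W:wait | queues: N=1 E=3 S=0 W=2
Step 3 [NS]: N:car8-GO,E:wait,S:empty,W:wait | queues: N=0 E=3 S=0 W=2
Step 4 [NS]: N:empty,E:wait,S:empty,W:wait | queues: N=0 E=3 S=0 W=2
Step 5 [EW]: N:wait,E:car3-GO,S:wait,W:car1-GO | queues: N=0 E=2 S=0 W=1
Step 6 [EW]: N:wait,E:car4-GO,S:wait,W:car6-GO | queues: N=0 E=1 S=0 W=0
Cars crossed by step 6: 7

Answer: 7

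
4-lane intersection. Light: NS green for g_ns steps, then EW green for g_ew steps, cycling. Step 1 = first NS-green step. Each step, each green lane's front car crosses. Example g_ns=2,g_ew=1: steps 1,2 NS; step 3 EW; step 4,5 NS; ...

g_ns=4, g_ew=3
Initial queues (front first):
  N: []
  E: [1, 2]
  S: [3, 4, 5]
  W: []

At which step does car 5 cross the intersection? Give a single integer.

Step 1 [NS]: N:empty,E:wait,S:car3-GO,W:wait | queues: N=0 E=2 S=2 W=0
Step 2 [NS]: N:empty,E:wait,S:car4-GO,W:wait | queues: N=0 E=2 S=1 W=0
Step 3 [NS]: N:empty,E:wait,S:car5-GO,W:wait | queues: N=0 E=2 S=0 W=0
Step 4 [NS]: N:empty,E:wait,S:empty,W:wait | queues: N=0 E=2 S=0 W=0
Step 5 [EW]: N:wait,E:car1-GO,S:wait,W:empty | queues: N=0 E=1 S=0 W=0
Step 6 [EW]: N:wait,E:car2-GO,S:wait,W:empty | queues: N=0 E=0 S=0 W=0
Car 5 crosses at step 3

3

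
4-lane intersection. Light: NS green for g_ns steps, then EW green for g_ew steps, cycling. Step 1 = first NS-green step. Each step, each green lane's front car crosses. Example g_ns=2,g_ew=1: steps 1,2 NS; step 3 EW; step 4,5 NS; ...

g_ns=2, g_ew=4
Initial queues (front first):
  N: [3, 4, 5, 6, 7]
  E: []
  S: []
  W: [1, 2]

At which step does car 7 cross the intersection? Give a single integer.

Step 1 [NS]: N:car3-GO,E:wait,S:empty,W:wait | queues: N=4 E=0 S=0 W=2
Step 2 [NS]: N:car4-GO,E:wait,S:empty,W:wait | queues: N=3 E=0 S=0 W=2
Step 3 [EW]: N:wait,E:empty,S:wait,W:car1-GO | queues: N=3 E=0 S=0 W=1
Step 4 [EW]: N:wait,E:empty,S:wait,W:car2-GO | queues: N=3 E=0 S=0 W=0
Step 5 [EW]: N:wait,E:empty,S:wait,W:empty | queues: N=3 E=0 S=0 W=0
Step 6 [EW]: N:wait,E:empty,S:wait,W:empty | queues: N=3 E=0 S=0 W=0
Step 7 [NS]: N:car5-GO,E:wait,S:empty,W:wait | queues: N=2 E=0 S=0 W=0
Step 8 [NS]: N:car6-GO,E:wait,S:empty,W:wait | queues: N=1 E=0 S=0 W=0
Step 9 [EW]: N:wait,E:empty,S:wait,W:empty | queues: N=1 E=0 S=0 W=0
Step 10 [EW]: N:wait,E:empty,S:wait,W:empty | queues: N=1 E=0 S=0 W=0
Step 11 [EW]: N:wait,E:empty,S:wait,W:empty | queues: N=1 E=0 S=0 W=0
Step 12 [EW]: N:wait,E:empty,S:wait,W:empty | queues: N=1 E=0 S=0 W=0
Step 13 [NS]: N:car7-GO,E:wait,S:empty,W:wait | queues: N=0 E=0 S=0 W=0
Car 7 crosses at step 13

13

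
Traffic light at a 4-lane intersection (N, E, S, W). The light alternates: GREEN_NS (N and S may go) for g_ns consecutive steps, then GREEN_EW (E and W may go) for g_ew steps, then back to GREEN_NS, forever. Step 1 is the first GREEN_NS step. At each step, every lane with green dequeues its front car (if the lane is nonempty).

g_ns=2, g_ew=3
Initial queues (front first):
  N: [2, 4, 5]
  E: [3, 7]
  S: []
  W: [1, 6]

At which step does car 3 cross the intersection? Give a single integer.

Step 1 [NS]: N:car2-GO,E:wait,S:empty,W:wait | queues: N=2 E=2 S=0 W=2
Step 2 [NS]: N:car4-GO,E:wait,S:empty,W:wait | queues: N=1 E=2 S=0 W=2
Step 3 [EW]: N:wait,E:car3-GO,S:wait,W:car1-GO | queues: N=1 E=1 S=0 W=1
Step 4 [EW]: N:wait,E:car7-GO,S:wait,W:car6-GO | queues: N=1 E=0 S=0 W=0
Step 5 [EW]: N:wait,E:empty,S:wait,W:empty | queues: N=1 E=0 S=0 W=0
Step 6 [NS]: N:car5-GO,E:wait,S:empty,W:wait | queues: N=0 E=0 S=0 W=0
Car 3 crosses at step 3

3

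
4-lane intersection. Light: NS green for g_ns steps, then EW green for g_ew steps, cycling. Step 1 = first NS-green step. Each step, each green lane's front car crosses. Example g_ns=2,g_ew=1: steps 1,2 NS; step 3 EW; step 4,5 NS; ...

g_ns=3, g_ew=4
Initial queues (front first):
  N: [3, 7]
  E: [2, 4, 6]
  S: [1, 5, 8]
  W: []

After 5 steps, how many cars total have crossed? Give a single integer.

Answer: 7

Derivation:
Step 1 [NS]: N:car3-GO,E:wait,S:car1-GO,W:wait | queues: N=1 E=3 S=2 W=0
Step 2 [NS]: N:car7-GO,E:wait,S:car5-GO,W:wait | queues: N=0 E=3 S=1 W=0
Step 3 [NS]: N:empty,E:wait,S:car8-GO,W:wait | queues: N=0 E=3 S=0 W=0
Step 4 [EW]: N:wait,E:car2-GO,S:wait,W:empty | queues: N=0 E=2 S=0 W=0
Step 5 [EW]: N:wait,E:car4-GO,S:wait,W:empty | queues: N=0 E=1 S=0 W=0
Cars crossed by step 5: 7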